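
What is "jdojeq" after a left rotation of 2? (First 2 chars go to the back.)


Input: 'jdojeq', shift = 2
Operation: split at index 2 and swap parts
Front part s[0:2] = 'jd'
Back part s[2:] = 'ojeq'
Rotated = back + front = 'ojeq' + 'jd'
Result: ojeqjd


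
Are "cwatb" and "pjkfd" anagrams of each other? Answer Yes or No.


String 1: 'cwatb' -> sorted: 'abctw'
String 2: 'pjkfd' -> sorted: 'dfjkp'
Compare sorted forms: 'abctw' != 'dfjkp'
Anagram: No


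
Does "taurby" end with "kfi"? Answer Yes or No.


Input string: 'taurby'
Suffix to check: 'kfi'
Last 3 characters of input: 'rby'
Match: False
Result: No


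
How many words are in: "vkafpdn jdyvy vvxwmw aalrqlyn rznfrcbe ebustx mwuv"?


Input string: 'vkafpdn jdyvy vvxwmw aalrqlyn rznfrcbe ebustx mwuv'
Operation: split by spaces
Words found: 'vkafpdn', 'jdyvy', 'vvxwmw', 'aalrqlyn', 'rznfrcbe', 'ebustx', 'mwuv'
Word count: 7


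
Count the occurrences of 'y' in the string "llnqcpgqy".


Input string: 'llnqcpgqy'
Target character: 'y'
Scan each position: s[8]='y'
Matches found at indices: 8
Total: 1


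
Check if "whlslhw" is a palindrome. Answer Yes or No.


Input string: 'whlslhw'
Reversed: 'whlslhw'
Compare pairs: s[0]='w' vs s[6]='w' (match), s[1]='h' vs s[5]='h' (match), s[2]='l' vs s[4]='l' (match)
Palindrome: Yes


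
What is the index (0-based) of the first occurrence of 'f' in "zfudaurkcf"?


Input string: 'zfudaurkcf'
Target: 'f'
Scanning left to right: s[0]='z', s[1]='f'
First match at index: 1


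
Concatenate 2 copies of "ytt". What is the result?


Input string: 'ytt'
Operation: repeat 2 times
Concatenation: 'ytt' + 'ytt'
Result: yttytt


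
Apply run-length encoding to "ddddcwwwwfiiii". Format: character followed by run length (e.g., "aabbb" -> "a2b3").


Input: 'ddddcwwwwfiiii'
Operation: identify consecutive runs
Runs: 'dddd' -> d4, 'c' -> c1, 'wwww' -> w4, 'f' -> f1, 'iiii' -> i4
Encoded: d4c1w4f1i4


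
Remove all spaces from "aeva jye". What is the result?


Input string: 'aeva jye'
Operation: remove all spaces
Words: 'aeva', 'jye'
Join without spaces: aevajye


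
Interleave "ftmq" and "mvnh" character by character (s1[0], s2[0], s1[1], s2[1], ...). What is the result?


String 1: 'ftmq'
String 2: 'mvnh'
Operation: alternate characters
Pairs: 'f'+'m', 't'+'v', 'm'+'n', 'q'+'h'
Result: fmtvmnqh


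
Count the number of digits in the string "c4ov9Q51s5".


Input string: 'c4ov9Q51s5'
Operation: count digit characters (0-9)
Scan: 'c', '4'(digit), 'o', 'v', '9'(digit), 'Q', '5'(digit), '1'(digit), 's', '5'(digit)
Digits found: 5
Result: 5


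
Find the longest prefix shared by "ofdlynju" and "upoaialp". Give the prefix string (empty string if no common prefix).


String 1: 'ofdlynju'
String 2: 'upoaialp'
Compare position by position:
pos 0: 'o' vs 'u' differ -> stop
Longest common prefix: "" (length 0)


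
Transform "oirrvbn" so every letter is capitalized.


Input string: 'oirrvbn'
Operation: convert each letter to uppercase
Mapping: 'o'->'O', 'i'->'I', 'r'->'R', 'r'->'R', 'v'->'V', 'b'->'B', 'n'->'N'
Result: OIRRVBN


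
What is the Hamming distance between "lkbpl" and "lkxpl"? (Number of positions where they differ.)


String 1: 'lkbpl'
String 2: 'lkxpl'
Compare each position: pos 0: 'l'=='l', pos 1: 'k'=='k', pos 2: 'b'!='x', pos 3: 'p'=='p', pos 4: 'l'=='l'
Differing positions: 1
Hamming distance: 1


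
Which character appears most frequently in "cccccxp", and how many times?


Input: 'cccccxp'
Operation: tally each character
Counts: 'c':5, 'p':1, 'x':1
Maximum: 'c' appears 5 times


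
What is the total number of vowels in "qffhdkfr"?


Input string: 'qffhdkfr'
Operation: count vowels (a, e, i, o, u)
Scan: s[0]='q', s[1]='f', s[2]='f', s[3]='h', s[4]='d', s[5]='k', s[6]='f', s[7]='r'
Vowels found: 0
Result: 0


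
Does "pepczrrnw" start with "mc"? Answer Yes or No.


Input string: 'pepczrrnw'
Prefix to check: 'mc'
First 2 characters of input: 'pe'
Match: False
Result: No


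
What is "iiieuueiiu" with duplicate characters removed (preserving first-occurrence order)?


Input: 'iiieuueiiu'
Operation: keep first occurrence of each character
Scan: s[0]='i' new -> keep; s[1]='i' seen -> skip; s[2]='i' seen -> skip; s[3]='e' new -> keep; s[4]='u' new -> keep; s[5]='u' seen -> skip; s[6]='e' seen -> skip; s[7]='i' seen -> skip; s[8]='i' seen -> skip; s[9]='u' seen -> skip
Result: ieu


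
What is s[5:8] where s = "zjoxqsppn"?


Input string: 'zjoxqsppn'
Operation: slice [5:8]
Extract characters: s[5]='s', s[6]='p', s[7]='p'
Result: spp


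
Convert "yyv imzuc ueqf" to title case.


Input string: 'yyv imzuc ueqf'
Operation: capitalize first letter of each word
Word transformations: 'yyv'->'Yyv', 'imzuc'->'Imzuc', 'ueqf'->'Ueqf'
Result: Yyv Imzuc Ueqf


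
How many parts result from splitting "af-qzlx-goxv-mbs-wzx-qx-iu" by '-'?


Input string: 'af-qzlx-goxv-mbs-wzx-qx-iu'
Delimiter: '-'
Split result: 'af', 'qzlx', 'goxv', 'mbs', 'wzx', 'qx', 'iu'
Number of parts: 7


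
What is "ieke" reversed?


Input string: 'ieke'
Operation: reverse character order
Original order: 'i' -> 'e' -> 'k' -> 'e'
Reversed order: 'e' -> 'k' -> 'e' -> 'i'
Result: ekei


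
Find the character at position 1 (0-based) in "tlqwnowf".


Input string: 'tlqwnowf'
Operation: get character at index 1
Index mapping: s[0]='t', s[1]='l'
Result: 'l'


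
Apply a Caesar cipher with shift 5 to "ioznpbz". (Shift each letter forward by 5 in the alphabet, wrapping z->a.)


Input: 'ioznpbz', shift = 5
Operation: for each letter, (position + 5) mod 26
Mapping: 'i'(8+5=13)->'n', 'o'(14+5=19)->'t', 'z'(25+5=30, 30 mod 26=4)->'e', 'n'(13+5=18)->'s', 'p'(15+5=20)->'u', 'b'(1+5=6)->'g', 'z'(25+5=30, 30 mod 26=4)->'e'
Result: ntesuge


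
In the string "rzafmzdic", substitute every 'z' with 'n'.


Input string: 'rzafmzdic'
Operation: replace 'z' with 'n'
Positions of 'z': 1, 5
After replacement: rnafmndic


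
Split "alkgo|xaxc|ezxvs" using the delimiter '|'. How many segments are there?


Input string: 'alkgo|xaxc|ezxvs'
Delimiter: '|'
Split result: 'alkgo', 'xaxc', 'ezxvs'
Number of parts: 3


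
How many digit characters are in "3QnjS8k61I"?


Input string: '3QnjS8k61I'
Operation: count digit characters (0-9)
Scan: '3'(digit), 'Q', 'n', 'j', 'S', '8'(digit), 'k', '6'(digit), '1'(digit), 'I'
Digits found: 4
Result: 4


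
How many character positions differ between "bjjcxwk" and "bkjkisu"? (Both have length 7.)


String 1: 'bjjcxwk'
String 2: 'bkjkisu'
Compare each position: pos 0: 'b'=='b', pos 1: 'j'!='k', pos 2: 'j'=='j', pos 3: 'c'!='k', pos 4: 'x'!='i', pos 5: 'w'!='s', pos 6: 'k'!='u'
Differing positions: 5
Hamming distance: 5


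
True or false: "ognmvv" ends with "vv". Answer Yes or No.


Input string: 'ognmvv'
Suffix to check: 'vv'
Last 2 characters of input: 'vv'
Match: True
Result: Yes


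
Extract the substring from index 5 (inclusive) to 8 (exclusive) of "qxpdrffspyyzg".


Input string: 'qxpdrffspyyzg'
Operation: slice [5:8]
Extract characters: s[5]='f', s[6]='f', s[7]='s'
Result: ffs


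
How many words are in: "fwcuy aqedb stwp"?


Input string: 'fwcuy aqedb stwp'
Operation: split by spaces
Words found: 'fwcuy', 'aqedb', 'stwp'
Word count: 3


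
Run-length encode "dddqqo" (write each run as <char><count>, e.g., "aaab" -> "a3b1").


Input: 'dddqqo'
Operation: identify consecutive runs
Runs: 'ddd' -> d3, 'qq' -> q2, 'o' -> o1
Encoded: d3q2o1


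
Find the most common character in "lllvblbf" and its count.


Input: 'lllvblbf'
Operation: tally each character
Counts: 'b':2, 'f':1, 'l':4, 'v':1
Maximum: 'l' appears 4 times


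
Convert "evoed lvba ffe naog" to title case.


Input string: 'evoed lvba ffe naog'
Operation: capitalize first letter of each word
Word transformations: 'evoed'->'Evoed', 'lvba'->'Lvba', 'ffe'->'Ffe', 'naog'->'Naog'
Result: Evoed Lvba Ffe Naog


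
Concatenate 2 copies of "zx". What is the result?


Input string: 'zx'
Operation: repeat 2 times
Concatenation: 'zx' + 'zx'
Result: zxzx


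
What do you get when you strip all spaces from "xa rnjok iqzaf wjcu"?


Input string: 'xa rnjok iqzaf wjcu'
Operation: remove all spaces
Words: 'xa', 'rnjok', 'iqzaf', 'wjcu'
Join without spaces: xarnjokiqzafwjcu


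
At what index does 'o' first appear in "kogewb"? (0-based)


Input string: 'kogewb'
Target: 'o'
Scanning left to right: s[0]='k', s[1]='o'
First match at index: 1


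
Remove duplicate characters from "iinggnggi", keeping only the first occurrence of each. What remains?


Input: 'iinggnggi'
Operation: keep first occurrence of each character
Scan: s[0]='i' new -> keep; s[1]='i' seen -> skip; s[2]='n' new -> keep; s[3]='g' new -> keep; s[4]='g' seen -> skip; s[5]='n' seen -> skip; s[6]='g' seen -> skip; s[7]='g' seen -> skip; s[8]='i' seen -> skip
Result: ing


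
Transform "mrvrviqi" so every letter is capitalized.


Input string: 'mrvrviqi'
Operation: convert each letter to uppercase
Mapping: 'm'->'M', 'r'->'R', 'v'->'V', 'r'->'R', 'v'->'V', 'i'->'I', 'q'->'Q', 'i'->'I'
Result: MRVRVIQI


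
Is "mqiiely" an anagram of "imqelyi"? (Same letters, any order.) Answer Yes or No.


String 1: 'imqelyi' -> sorted: 'eiilmqy'
String 2: 'mqiiely' -> sorted: 'eiilmqy'
Compare sorted forms: 'eiilmqy' == 'eiilmqy'
Anagram: Yes


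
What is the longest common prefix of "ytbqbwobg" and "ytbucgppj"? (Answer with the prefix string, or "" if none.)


String 1: 'ytbqbwobg'
String 2: 'ytbucgppj'
Compare position by position:
pos 0: 'y' vs 'y' match
pos 1: 't' vs 't' match
pos 2: 'b' vs 'b' match
pos 3: 'q' vs 'u' differ -> stop
Longest common prefix: "ytb" (length 3)


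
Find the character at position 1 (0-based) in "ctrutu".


Input string: 'ctrutu'
Operation: get character at index 1
Index mapping: s[0]='c', s[1]='t'
Result: 't'


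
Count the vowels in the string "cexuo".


Input string: 'cexuo'
Operation: count vowels (a, e, i, o, u)
Scan: s[0]='c', s[1]='e' (vowel), s[2]='x', s[3]='u' (vowel), s[4]='o' (vowel)
Vowels found: 3
Result: 3


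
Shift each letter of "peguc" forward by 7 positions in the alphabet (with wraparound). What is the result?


Input: 'peguc', shift = 7
Operation: for each letter, (position + 7) mod 26
Mapping: 'p'(15+7=22)->'w', 'e'(4+7=11)->'l', 'g'(6+7=13)->'n', 'u'(20+7=27, 27 mod 26=1)->'b', 'c'(2+7=9)->'j'
Result: wlnbj


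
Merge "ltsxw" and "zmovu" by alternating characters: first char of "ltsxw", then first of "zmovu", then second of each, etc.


String 1: 'ltsxw'
String 2: 'zmovu'
Operation: alternate characters
Pairs: 'l'+'z', 't'+'m', 's'+'o', 'x'+'v', 'w'+'u'
Result: lztmsoxvwu


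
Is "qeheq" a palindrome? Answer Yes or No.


Input string: 'qeheq'
Reversed: 'qeheq'
Compare pairs: s[0]='q' vs s[4]='q' (match), s[1]='e' vs s[3]='e' (match)
Palindrome: Yes


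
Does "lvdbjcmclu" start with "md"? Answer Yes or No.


Input string: 'lvdbjcmclu'
Prefix to check: 'md'
First 2 characters of input: 'lv'
Match: False
Result: No


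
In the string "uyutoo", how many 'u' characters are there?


Input string: 'uyutoo'
Target character: 'u'
Scan each position: s[0]='u', s[2]='u'
Matches found at indices: 0, 2
Total: 2


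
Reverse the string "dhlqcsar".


Input string: 'dhlqcsar'
Operation: reverse character order
Original order: 'd' -> 'h' -> 'l' -> 'q' -> 'c' -> 's' -> 'a' -> 'r'
Reversed order: 'r' -> 'a' -> 's' -> 'c' -> 'q' -> 'l' -> 'h' -> 'd'
Result: rascqlhd


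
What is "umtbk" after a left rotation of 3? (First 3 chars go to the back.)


Input: 'umtbk', shift = 3
Operation: split at index 3 and swap parts
Front part s[0:3] = 'umt'
Back part s[3:] = 'bk'
Rotated = back + front = 'bk' + 'umt'
Result: bkumt


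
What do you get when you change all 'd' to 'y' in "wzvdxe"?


Input string: 'wzvdxe'
Operation: replace 'd' with 'y'
Positions of 'd': 3
After replacement: wzvyxe


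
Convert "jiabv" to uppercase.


Input string: 'jiabv'
Operation: convert each letter to uppercase
Mapping: 'j'->'J', 'i'->'I', 'a'->'A', 'b'->'B', 'v'->'V'
Result: JIABV


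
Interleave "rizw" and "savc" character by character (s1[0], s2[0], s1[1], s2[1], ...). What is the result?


String 1: 'rizw'
String 2: 'savc'
Operation: alternate characters
Pairs: 'r'+'s', 'i'+'a', 'z'+'v', 'w'+'c'
Result: rsiazvwc


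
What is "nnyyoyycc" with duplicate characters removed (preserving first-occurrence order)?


Input: 'nnyyoyycc'
Operation: keep first occurrence of each character
Scan: s[0]='n' new -> keep; s[1]='n' seen -> skip; s[2]='y' new -> keep; s[3]='y' seen -> skip; s[4]='o' new -> keep; s[5]='y' seen -> skip; s[6]='y' seen -> skip; s[7]='c' new -> keep; s[8]='c' seen -> skip
Result: nyoc


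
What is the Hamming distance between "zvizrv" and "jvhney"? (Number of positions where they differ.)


String 1: 'zvizrv'
String 2: 'jvhney'
Compare each position: pos 0: 'z'!='j', pos 1: 'v'=='v', pos 2: 'i'!='h', pos 3: 'z'!='n', pos 4: 'r'!='e', pos 5: 'v'!='y'
Differing positions: 5
Hamming distance: 5


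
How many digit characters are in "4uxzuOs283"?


Input string: '4uxzuOs283'
Operation: count digit characters (0-9)
Scan: '4'(digit), 'u', 'x', 'z', 'u', 'O', 's', '2'(digit), '8'(digit), '3'(digit)
Digits found: 4
Result: 4


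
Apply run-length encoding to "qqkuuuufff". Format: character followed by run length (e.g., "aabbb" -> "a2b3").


Input: 'qqkuuuufff'
Operation: identify consecutive runs
Runs: 'qq' -> q2, 'k' -> k1, 'uuuu' -> u4, 'fff' -> f3
Encoded: q2k1u4f3


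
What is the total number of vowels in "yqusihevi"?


Input string: 'yqusihevi'
Operation: count vowels (a, e, i, o, u)
Scan: s[0]='y', s[1]='q', s[2]='u' (vowel), s[3]='s', s[4]='i' (vowel), s[5]='h', s[6]='e' (vowel), s[7]='v', s[8]='i' (vowel)
Vowels found: 4
Result: 4


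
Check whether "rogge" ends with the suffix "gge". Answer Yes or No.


Input string: 'rogge'
Suffix to check: 'gge'
Last 3 characters of input: 'gge'
Match: True
Result: Yes


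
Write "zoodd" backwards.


Input string: 'zoodd'
Operation: reverse character order
Original order: 'z' -> 'o' -> 'o' -> 'd' -> 'd'
Reversed order: 'd' -> 'd' -> 'o' -> 'o' -> 'z'
Result: ddooz


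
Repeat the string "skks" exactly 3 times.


Input string: 'skks'
Operation: repeat 3 times
Concatenation: 'skks' + 'skks' + 'skks'
Result: skksskksskks


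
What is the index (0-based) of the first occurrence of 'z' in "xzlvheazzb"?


Input string: 'xzlvheazzb'
Target: 'z'
Scanning left to right: s[0]='x', s[1]='z'
First match at index: 1


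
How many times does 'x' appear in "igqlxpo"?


Input string: 'igqlxpo'
Target character: 'x'
Scan each position: s[4]='x'
Matches found at indices: 4
Total: 1


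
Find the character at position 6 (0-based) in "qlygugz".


Input string: 'qlygugz'
Operation: get character at index 6
Index mapping: s[0]='q', s[1]='l', s[2]='y', s[3]='g', s[4]='u', s[5]='g', s[6]='z'
Result: 'z'


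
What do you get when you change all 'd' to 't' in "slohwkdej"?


Input string: 'slohwkdej'
Operation: replace 'd' with 't'
Positions of 'd': 6
After replacement: slohwktej


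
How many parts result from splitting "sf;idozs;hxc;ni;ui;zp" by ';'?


Input string: 'sf;idozs;hxc;ni;ui;zp'
Delimiter: ';'
Split result: 'sf', 'idozs', 'hxc', 'ni', 'ui', 'zp'
Number of parts: 6


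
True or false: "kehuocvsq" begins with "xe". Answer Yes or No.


Input string: 'kehuocvsq'
Prefix to check: 'xe'
First 2 characters of input: 'ke'
Match: False
Result: No


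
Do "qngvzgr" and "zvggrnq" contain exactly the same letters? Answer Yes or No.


String 1: 'qngvzgr' -> sorted: 'ggnqrvz'
String 2: 'zvggrnq' -> sorted: 'ggnqrvz'
Compare sorted forms: 'ggnqrvz' == 'ggnqrvz'
Anagram: Yes


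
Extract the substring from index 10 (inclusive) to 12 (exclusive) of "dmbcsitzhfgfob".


Input string: 'dmbcsitzhfgfob'
Operation: slice [10:12]
Extract characters: s[10]='g', s[11]='f'
Result: gf


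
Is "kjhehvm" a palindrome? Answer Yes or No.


Input string: 'kjhehvm'
Reversed: 'mvhehjk'
Compare pairs: s[0]='k' vs s[6]='m' (mismatch), s[1]='j' vs s[5]='v' (mismatch), s[2]='h' vs s[4]='h' (match)
Palindrome: No


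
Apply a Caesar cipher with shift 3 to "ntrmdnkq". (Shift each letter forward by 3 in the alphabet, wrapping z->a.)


Input: 'ntrmdnkq', shift = 3
Operation: for each letter, (position + 3) mod 26
Mapping: 'n'(13+3=16)->'q', 't'(19+3=22)->'w', 'r'(17+3=20)->'u', 'm'(12+3=15)->'p', 'd'(3+3=6)->'g', 'n'(13+3=16)->'q', 'k'(10+3=13)->'n', 'q'(16+3=19)->'t'
Result: qwupgqnt


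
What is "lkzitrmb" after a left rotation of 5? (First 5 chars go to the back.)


Input: 'lkzitrmb', shift = 5
Operation: split at index 5 and swap parts
Front part s[0:5] = 'lkzit'
Back part s[5:] = 'rmb'
Rotated = back + front = 'rmb' + 'lkzit'
Result: rmblkzit


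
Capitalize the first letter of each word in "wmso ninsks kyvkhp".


Input string: 'wmso ninsks kyvkhp'
Operation: capitalize first letter of each word
Word transformations: 'wmso'->'Wmso', 'ninsks'->'Ninsks', 'kyvkhp'->'Kyvkhp'
Result: Wmso Ninsks Kyvkhp


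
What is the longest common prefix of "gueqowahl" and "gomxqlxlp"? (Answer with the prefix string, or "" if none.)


String 1: 'gueqowahl'
String 2: 'gomxqlxlp'
Compare position by position:
pos 0: 'g' vs 'g' match
pos 1: 'u' vs 'o' differ -> stop
Longest common prefix: "g" (length 1)


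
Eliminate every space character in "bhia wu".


Input string: 'bhia wu'
Operation: remove all spaces
Words: 'bhia', 'wu'
Join without spaces: bhiawu


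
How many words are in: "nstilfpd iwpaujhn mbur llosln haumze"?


Input string: 'nstilfpd iwpaujhn mbur llosln haumze'
Operation: split by spaces
Words found: 'nstilfpd', 'iwpaujhn', 'mbur', 'llosln', 'haumze'
Word count: 5


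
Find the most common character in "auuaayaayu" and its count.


Input: 'auuaayaayu'
Operation: tally each character
Counts: 'a':5, 'u':3, 'y':2
Maximum: 'a' appears 5 times


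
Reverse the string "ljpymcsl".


Input string: 'ljpymcsl'
Operation: reverse character order
Original order: 'l' -> 'j' -> 'p' -> 'y' -> 'm' -> 'c' -> 's' -> 'l'
Reversed order: 'l' -> 's' -> 'c' -> 'm' -> 'y' -> 'p' -> 'j' -> 'l'
Result: lscmypjl


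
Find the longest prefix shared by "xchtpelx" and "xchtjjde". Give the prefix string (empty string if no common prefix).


String 1: 'xchtpelx'
String 2: 'xchtjjde'
Compare position by position:
pos 0: 'x' vs 'x' match
pos 1: 'c' vs 'c' match
pos 2: 'h' vs 'h' match
pos 3: 't' vs 't' match
pos 4: 'p' vs 'j' differ -> stop
Longest common prefix: "xcht" (length 4)


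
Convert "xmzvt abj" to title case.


Input string: 'xmzvt abj'
Operation: capitalize first letter of each word
Word transformations: 'xmzvt'->'Xmzvt', 'abj'->'Abj'
Result: Xmzvt Abj


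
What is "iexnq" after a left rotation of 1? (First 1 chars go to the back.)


Input: 'iexnq', shift = 1
Operation: split at index 1 and swap parts
Front part s[0:1] = 'i'
Back part s[1:] = 'exnq'
Rotated = back + front = 'exnq' + 'i'
Result: exnqi


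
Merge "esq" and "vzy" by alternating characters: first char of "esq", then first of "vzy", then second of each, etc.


String 1: 'esq'
String 2: 'vzy'
Operation: alternate characters
Pairs: 'e'+'v', 's'+'z', 'q'+'y'
Result: evszqy


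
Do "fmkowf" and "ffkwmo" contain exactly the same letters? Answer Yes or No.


String 1: 'fmkowf' -> sorted: 'ffkmow'
String 2: 'ffkwmo' -> sorted: 'ffkmow'
Compare sorted forms: 'ffkmow' == 'ffkmow'
Anagram: Yes


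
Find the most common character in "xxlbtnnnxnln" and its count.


Input: 'xxlbtnnnxnln'
Operation: tally each character
Counts: 'b':1, 'l':2, 'n':5, 't':1, 'x':3
Maximum: 'n' appears 5 times


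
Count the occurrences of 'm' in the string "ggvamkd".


Input string: 'ggvamkd'
Target character: 'm'
Scan each position: s[4]='m'
Matches found at indices: 4
Total: 1


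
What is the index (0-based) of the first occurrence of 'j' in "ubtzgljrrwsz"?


Input string: 'ubtzgljrrwsz'
Target: 'j'
Scanning left to right: s[0]='u', s[1]='b', s[2]='t', s[3]='z', s[4]='g', s[5]='l', s[6]='j'
First match at index: 6


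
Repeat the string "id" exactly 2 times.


Input string: 'id'
Operation: repeat 2 times
Concatenation: 'id' + 'id'
Result: idid


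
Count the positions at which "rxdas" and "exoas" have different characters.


String 1: 'rxdas'
String 2: 'exoas'
Compare each position: pos 0: 'r'!='e', pos 1: 'x'=='x', pos 2: 'd'!='o', pos 3: 'a'=='a', pos 4: 's'=='s'
Differing positions: 2
Hamming distance: 2


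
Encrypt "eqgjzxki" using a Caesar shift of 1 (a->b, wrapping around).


Input: 'eqgjzxki', shift = 1
Operation: for each letter, (position + 1) mod 26
Mapping: 'e'(4+1=5)->'f', 'q'(16+1=17)->'r', 'g'(6+1=7)->'h', 'j'(9+1=10)->'k', 'z'(25+1=26, 26 mod 26=0)->'a', 'x'(23+1=24)->'y', 'k'(10+1=11)->'l', 'i'(8+1=9)->'j'
Result: frhkaylj


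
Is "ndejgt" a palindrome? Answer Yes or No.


Input string: 'ndejgt'
Reversed: 'tgjedn'
Compare pairs: s[0]='n' vs s[5]='t' (mismatch), s[1]='d' vs s[4]='g' (mismatch), s[2]='e' vs s[3]='j' (mismatch)
Palindrome: No


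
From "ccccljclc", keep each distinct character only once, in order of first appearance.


Input: 'ccccljclc'
Operation: keep first occurrence of each character
Scan: s[0]='c' new -> keep; s[1]='c' seen -> skip; s[2]='c' seen -> skip; s[3]='c' seen -> skip; s[4]='l' new -> keep; s[5]='j' new -> keep; s[6]='c' seen -> skip; s[7]='l' seen -> skip; s[8]='c' seen -> skip
Result: clj


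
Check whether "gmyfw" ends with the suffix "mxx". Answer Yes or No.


Input string: 'gmyfw'
Suffix to check: 'mxx'
Last 3 characters of input: 'yfw'
Match: False
Result: No


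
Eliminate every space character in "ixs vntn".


Input string: 'ixs vntn'
Operation: remove all spaces
Words: 'ixs', 'vntn'
Join without spaces: ixsvntn


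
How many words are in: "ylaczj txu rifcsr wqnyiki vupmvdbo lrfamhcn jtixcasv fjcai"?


Input string: 'ylaczj txu rifcsr wqnyiki vupmvdbo lrfamhcn jtixcasv fjcai'
Operation: split by spaces
Words found: 'ylaczj', 'txu', 'rifcsr', 'wqnyiki', 'vupmvdbo', 'lrfamhcn', 'jtixcasv', 'fjcai'
Word count: 8


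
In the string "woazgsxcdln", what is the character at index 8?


Input string: 'woazgsxcdln'
Operation: get character at index 8
Index mapping: s[0]='w', s[1]='o', s[2]='a', s[3]='z', s[4]='g', s[5]='s', s[6]='x', s[7]='c', s[8]='d'
Result: 'd'


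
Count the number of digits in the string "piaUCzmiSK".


Input string: 'piaUCzmiSK'
Operation: count digit characters (0-9)
Scan: 'p', 'i', 'a', 'U', 'C', 'z', 'm', 'i', 'S', 'K'
Digits found: 0
Result: 0


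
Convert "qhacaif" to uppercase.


Input string: 'qhacaif'
Operation: convert each letter to uppercase
Mapping: 'q'->'Q', 'h'->'H', 'a'->'A', 'c'->'C', 'a'->'A', 'i'->'I', 'f'->'F'
Result: QHACAIF


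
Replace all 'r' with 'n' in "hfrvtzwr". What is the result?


Input string: 'hfrvtzwr'
Operation: replace 'r' with 'n'
Positions of 'r': 2, 7
After replacement: hfnvtzwn


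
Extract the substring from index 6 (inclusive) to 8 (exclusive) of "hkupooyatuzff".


Input string: 'hkupooyatuzff'
Operation: slice [6:8]
Extract characters: s[6]='y', s[7]='a'
Result: ya


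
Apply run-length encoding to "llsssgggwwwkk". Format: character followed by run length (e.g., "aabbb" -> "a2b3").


Input: 'llsssgggwwwkk'
Operation: identify consecutive runs
Runs: 'll' -> l2, 'sss' -> s3, 'ggg' -> g3, 'www' -> w3, 'kk' -> k2
Encoded: l2s3g3w3k2


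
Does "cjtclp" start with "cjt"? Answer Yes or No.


Input string: 'cjtclp'
Prefix to check: 'cjt'
First 3 characters of input: 'cjt'
Match: True
Result: Yes


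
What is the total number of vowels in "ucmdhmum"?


Input string: 'ucmdhmum'
Operation: count vowels (a, e, i, o, u)
Scan: s[0]='u' (vowel), s[1]='c', s[2]='m', s[3]='d', s[4]='h', s[5]='m', s[6]='u' (vowel), s[7]='m'
Vowels found: 2
Result: 2


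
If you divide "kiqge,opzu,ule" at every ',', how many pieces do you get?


Input string: 'kiqge,opzu,ule'
Delimiter: ','
Split result: 'kiqge', 'opzu', 'ule'
Number of parts: 3


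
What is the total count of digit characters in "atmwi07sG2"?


Input string: 'atmwi07sG2'
Operation: count digit characters (0-9)
Scan: 'a', 't', 'm', 'w', 'i', '0'(digit), '7'(digit), 's', 'G', '2'(digit)
Digits found: 3
Result: 3


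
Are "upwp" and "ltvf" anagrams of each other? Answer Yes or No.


String 1: 'upwp' -> sorted: 'ppuw'
String 2: 'ltvf' -> sorted: 'fltv'
Compare sorted forms: 'ppuw' != 'fltv'
Anagram: No


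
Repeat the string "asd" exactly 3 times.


Input string: 'asd'
Operation: repeat 3 times
Concatenation: 'asd' + 'asd' + 'asd'
Result: asdasdasd


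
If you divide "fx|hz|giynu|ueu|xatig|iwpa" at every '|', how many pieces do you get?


Input string: 'fx|hz|giynu|ueu|xatig|iwpa'
Delimiter: '|'
Split result: 'fx', 'hz', 'giynu', 'ueu', 'xatig', 'iwpa'
Number of parts: 6


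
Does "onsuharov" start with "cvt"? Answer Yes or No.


Input string: 'onsuharov'
Prefix to check: 'cvt'
First 3 characters of input: 'ons'
Match: False
Result: No


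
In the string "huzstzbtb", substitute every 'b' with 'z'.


Input string: 'huzstzbtb'
Operation: replace 'b' with 'z'
Positions of 'b': 6, 8
After replacement: huzstzztz


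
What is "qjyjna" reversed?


Input string: 'qjyjna'
Operation: reverse character order
Original order: 'q' -> 'j' -> 'y' -> 'j' -> 'n' -> 'a'
Reversed order: 'a' -> 'n' -> 'j' -> 'y' -> 'j' -> 'q'
Result: anjyjq


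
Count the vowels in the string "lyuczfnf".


Input string: 'lyuczfnf'
Operation: count vowels (a, e, i, o, u)
Scan: s[0]='l', s[1]='y', s[2]='u' (vowel), s[3]='c', s[4]='z', s[5]='f', s[6]='n', s[7]='f'
Vowels found: 1
Result: 1


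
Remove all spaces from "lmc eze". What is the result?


Input string: 'lmc eze'
Operation: remove all spaces
Words: 'lmc', 'eze'
Join without spaces: lmceze


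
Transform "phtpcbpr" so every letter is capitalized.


Input string: 'phtpcbpr'
Operation: convert each letter to uppercase
Mapping: 'p'->'P', 'h'->'H', 't'->'T', 'p'->'P', 'c'->'C', 'b'->'B', 'p'->'P', 'r'->'R'
Result: PHTPCBPR


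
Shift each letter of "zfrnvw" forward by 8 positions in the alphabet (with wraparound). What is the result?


Input: 'zfrnvw', shift = 8
Operation: for each letter, (position + 8) mod 26
Mapping: 'z'(25+8=33, 33 mod 26=7)->'h', 'f'(5+8=13)->'n', 'r'(17+8=25)->'z', 'n'(13+8=21)->'v', 'v'(21+8=29, 29 mod 26=3)->'d', 'w'(22+8=30, 30 mod 26=4)->'e'
Result: hnzvde


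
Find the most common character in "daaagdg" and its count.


Input: 'daaagdg'
Operation: tally each character
Counts: 'a':3, 'd':2, 'g':2
Maximum: 'a' appears 3 times


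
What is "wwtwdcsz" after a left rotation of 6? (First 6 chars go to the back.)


Input: 'wwtwdcsz', shift = 6
Operation: split at index 6 and swap parts
Front part s[0:6] = 'wwtwdc'
Back part s[6:] = 'sz'
Rotated = back + front = 'sz' + 'wwtwdc'
Result: szwwtwdc


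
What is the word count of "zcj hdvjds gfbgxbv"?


Input string: 'zcj hdvjds gfbgxbv'
Operation: split by spaces
Words found: 'zcj', 'hdvjds', 'gfbgxbv'
Word count: 3


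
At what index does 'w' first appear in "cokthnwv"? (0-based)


Input string: 'cokthnwv'
Target: 'w'
Scanning left to right: s[0]='c', s[1]='o', s[2]='k', s[3]='t', s[4]='h', s[5]='n', s[6]='w'
First match at index: 6


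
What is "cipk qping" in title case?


Input string: 'cipk qping'
Operation: capitalize first letter of each word
Word transformations: 'cipk'->'Cipk', 'qping'->'Qping'
Result: Cipk Qping


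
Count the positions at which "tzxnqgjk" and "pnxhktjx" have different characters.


String 1: 'tzxnqgjk'
String 2: 'pnxhktjx'
Compare each position: pos 0: 't'!='p', pos 1: 'z'!='n', pos 2: 'x'=='x', pos 3: 'n'!='h', pos 4: 'q'!='k', pos 5: 'g'!='t', pos 6: 'j'=='j', pos 7: 'k'!='x'
Differing positions: 6
Hamming distance: 6


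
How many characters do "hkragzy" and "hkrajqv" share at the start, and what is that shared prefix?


String 1: 'hkragzy'
String 2: 'hkrajqv'
Compare position by position:
pos 0: 'h' vs 'h' match
pos 1: 'k' vs 'k' match
pos 2: 'r' vs 'r' match
pos 3: 'a' vs 'a' match
pos 4: 'g' vs 'j' differ -> stop
Longest common prefix: "hkra" (length 4)


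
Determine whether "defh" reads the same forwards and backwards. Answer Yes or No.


Input string: 'defh'
Reversed: 'hfed'
Compare pairs: s[0]='d' vs s[3]='h' (mismatch), s[1]='e' vs s[2]='f' (mismatch)
Palindrome: No


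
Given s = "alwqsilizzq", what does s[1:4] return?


Input string: 'alwqsilizzq'
Operation: slice [1:4]
Extract characters: s[1]='l', s[2]='w', s[3]='q'
Result: lwq


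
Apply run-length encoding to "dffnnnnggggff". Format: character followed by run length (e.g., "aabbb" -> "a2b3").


Input: 'dffnnnnggggff'
Operation: identify consecutive runs
Runs: 'd' -> d1, 'ff' -> f2, 'nnnn' -> n4, 'gggg' -> g4, 'ff' -> f2
Encoded: d1f2n4g4f2


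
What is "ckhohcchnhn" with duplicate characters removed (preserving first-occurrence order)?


Input: 'ckhohcchnhn'
Operation: keep first occurrence of each character
Scan: s[0]='c' new -> keep; s[1]='k' new -> keep; s[2]='h' new -> keep; s[3]='o' new -> keep; s[4]='h' seen -> skip; s[5]='c' seen -> skip; s[6]='c' seen -> skip; s[7]='h' seen -> skip; s[8]='n' new -> keep; s[9]='h' seen -> skip; s[10]='n' seen -> skip
Result: ckhon


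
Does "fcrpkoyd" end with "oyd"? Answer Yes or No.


Input string: 'fcrpkoyd'
Suffix to check: 'oyd'
Last 3 characters of input: 'oyd'
Match: True
Result: Yes


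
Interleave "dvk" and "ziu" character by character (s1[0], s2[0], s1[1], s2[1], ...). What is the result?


String 1: 'dvk'
String 2: 'ziu'
Operation: alternate characters
Pairs: 'd'+'z', 'v'+'i', 'k'+'u'
Result: dzviku


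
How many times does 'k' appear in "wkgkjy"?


Input string: 'wkgkjy'
Target character: 'k'
Scan each position: s[1]='k', s[3]='k'
Matches found at indices: 1, 3
Total: 2


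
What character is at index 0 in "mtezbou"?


Input string: 'mtezbou'
Operation: get character at index 0
Index mapping: s[0]='m'
Result: 'm'


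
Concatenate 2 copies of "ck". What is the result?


Input string: 'ck'
Operation: repeat 2 times
Concatenation: 'ck' + 'ck'
Result: ckck


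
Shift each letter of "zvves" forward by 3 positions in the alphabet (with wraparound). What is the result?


Input: 'zvves', shift = 3
Operation: for each letter, (position + 3) mod 26
Mapping: 'z'(25+3=28, 28 mod 26=2)->'c', 'v'(21+3=24)->'y', 'v'(21+3=24)->'y', 'e'(4+3=7)->'h', 's'(18+3=21)->'v'
Result: cyyhv


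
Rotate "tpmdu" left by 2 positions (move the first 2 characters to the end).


Input: 'tpmdu', shift = 2
Operation: split at index 2 and swap parts
Front part s[0:2] = 'tp'
Back part s[2:] = 'mdu'
Rotated = back + front = 'mdu' + 'tp'
Result: mdutp


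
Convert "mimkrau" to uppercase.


Input string: 'mimkrau'
Operation: convert each letter to uppercase
Mapping: 'm'->'M', 'i'->'I', 'm'->'M', 'k'->'K', 'r'->'R', 'a'->'A', 'u'->'U'
Result: MIMKRAU


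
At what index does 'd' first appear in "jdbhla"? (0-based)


Input string: 'jdbhla'
Target: 'd'
Scanning left to right: s[0]='j', s[1]='d'
First match at index: 1


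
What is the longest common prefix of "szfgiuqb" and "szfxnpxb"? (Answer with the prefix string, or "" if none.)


String 1: 'szfgiuqb'
String 2: 'szfxnpxb'
Compare position by position:
pos 0: 's' vs 's' match
pos 1: 'z' vs 'z' match
pos 2: 'f' vs 'f' match
pos 3: 'g' vs 'x' differ -> stop
Longest common prefix: "szf" (length 3)


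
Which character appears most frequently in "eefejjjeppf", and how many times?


Input: 'eefejjjeppf'
Operation: tally each character
Counts: 'e':4, 'f':2, 'j':3, 'p':2
Maximum: 'e' appears 4 times


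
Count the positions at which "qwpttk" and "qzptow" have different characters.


String 1: 'qwpttk'
String 2: 'qzptow'
Compare each position: pos 0: 'q'=='q', pos 1: 'w'!='z', pos 2: 'p'=='p', pos 3: 't'=='t', pos 4: 't'!='o', pos 5: 'k'!='w'
Differing positions: 3
Hamming distance: 3


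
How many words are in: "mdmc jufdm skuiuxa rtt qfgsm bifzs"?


Input string: 'mdmc jufdm skuiuxa rtt qfgsm bifzs'
Operation: split by spaces
Words found: 'mdmc', 'jufdm', 'skuiuxa', 'rtt', 'qfgsm', 'bifzs'
Word count: 6


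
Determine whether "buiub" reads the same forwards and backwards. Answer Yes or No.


Input string: 'buiub'
Reversed: 'buiub'
Compare pairs: s[0]='b' vs s[4]='b' (match), s[1]='u' vs s[3]='u' (match)
Palindrome: Yes


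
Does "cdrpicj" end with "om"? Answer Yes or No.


Input string: 'cdrpicj'
Suffix to check: 'om'
Last 2 characters of input: 'cj'
Match: False
Result: No


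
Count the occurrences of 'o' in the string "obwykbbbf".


Input string: 'obwykbbbf'
Target character: 'o'
Scan each position: s[0]='o'
Matches found at indices: 0
Total: 1


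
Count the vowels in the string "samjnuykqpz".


Input string: 'samjnuykqpz'
Operation: count vowels (a, e, i, o, u)
Scan: s[0]='s', s[1]='a' (vowel), s[2]='m', s[3]='j', s[4]='n', s[5]='u' (vowel), s[6]='y', s[7]='k', s[8]='q', s[9]='p', s[10]='z'
Vowels found: 2
Result: 2


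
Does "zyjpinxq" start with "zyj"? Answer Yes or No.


Input string: 'zyjpinxq'
Prefix to check: 'zyj'
First 3 characters of input: 'zyj'
Match: True
Result: Yes


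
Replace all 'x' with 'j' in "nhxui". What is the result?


Input string: 'nhxui'
Operation: replace 'x' with 'j'
Positions of 'x': 2
After replacement: nhjui


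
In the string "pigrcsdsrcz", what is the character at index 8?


Input string: 'pigrcsdsrcz'
Operation: get character at index 8
Index mapping: s[0]='p', s[1]='i', s[2]='g', s[3]='r', s[4]='c', s[5]='s', s[6]='d', s[7]='s', s[8]='r'
Result: 'r'


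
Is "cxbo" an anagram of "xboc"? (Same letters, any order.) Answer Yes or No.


String 1: 'xboc' -> sorted: 'bcox'
String 2: 'cxbo' -> sorted: 'bcox'
Compare sorted forms: 'bcox' == 'bcox'
Anagram: Yes


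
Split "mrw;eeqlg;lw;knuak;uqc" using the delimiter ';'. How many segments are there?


Input string: 'mrw;eeqlg;lw;knuak;uqc'
Delimiter: ';'
Split result: 'mrw', 'eeqlg', 'lw', 'knuak', 'uqc'
Number of parts: 5


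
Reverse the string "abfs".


Input string: 'abfs'
Operation: reverse character order
Original order: 'a' -> 'b' -> 'f' -> 's'
Reversed order: 's' -> 'f' -> 'b' -> 'a'
Result: sfba


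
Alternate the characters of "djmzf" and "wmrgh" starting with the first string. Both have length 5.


String 1: 'djmzf'
String 2: 'wmrgh'
Operation: alternate characters
Pairs: 'd'+'w', 'j'+'m', 'm'+'r', 'z'+'g', 'f'+'h'
Result: dwjmmrzgfh


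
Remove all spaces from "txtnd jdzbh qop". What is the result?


Input string: 'txtnd jdzbh qop'
Operation: remove all spaces
Words: 'txtnd', 'jdzbh', 'qop'
Join without spaces: txtndjdzbhqop


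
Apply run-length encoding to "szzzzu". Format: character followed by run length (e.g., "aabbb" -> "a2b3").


Input: 'szzzzu'
Operation: identify consecutive runs
Runs: 's' -> s1, 'zzzz' -> z4, 'u' -> u1
Encoded: s1z4u1


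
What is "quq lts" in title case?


Input string: 'quq lts'
Operation: capitalize first letter of each word
Word transformations: 'quq'->'Quq', 'lts'->'Lts'
Result: Quq Lts


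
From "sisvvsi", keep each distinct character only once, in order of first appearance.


Input: 'sisvvsi'
Operation: keep first occurrence of each character
Scan: s[0]='s' new -> keep; s[1]='i' new -> keep; s[2]='s' seen -> skip; s[3]='v' new -> keep; s[4]='v' seen -> skip; s[5]='s' seen -> skip; s[6]='i' seen -> skip
Result: siv


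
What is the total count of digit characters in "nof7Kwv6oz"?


Input string: 'nof7Kwv6oz'
Operation: count digit characters (0-9)
Scan: 'n', 'o', 'f', '7'(digit), 'K', 'w', 'v', '6'(digit), 'o', 'z'
Digits found: 2
Result: 2


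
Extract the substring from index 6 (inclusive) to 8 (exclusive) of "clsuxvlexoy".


Input string: 'clsuxvlexoy'
Operation: slice [6:8]
Extract characters: s[6]='l', s[7]='e'
Result: le


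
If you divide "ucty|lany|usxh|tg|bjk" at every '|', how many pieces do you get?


Input string: 'ucty|lany|usxh|tg|bjk'
Delimiter: '|'
Split result: 'ucty', 'lany', 'usxh', 'tg', 'bjk'
Number of parts: 5


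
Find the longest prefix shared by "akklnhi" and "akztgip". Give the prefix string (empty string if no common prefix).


String 1: 'akklnhi'
String 2: 'akztgip'
Compare position by position:
pos 0: 'a' vs 'a' match
pos 1: 'k' vs 'k' match
pos 2: 'k' vs 'z' differ -> stop
Longest common prefix: "ak" (length 2)


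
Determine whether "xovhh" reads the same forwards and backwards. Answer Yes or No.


Input string: 'xovhh'
Reversed: 'hhvox'
Compare pairs: s[0]='x' vs s[4]='h' (mismatch), s[1]='o' vs s[3]='h' (mismatch)
Palindrome: No


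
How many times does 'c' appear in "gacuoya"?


Input string: 'gacuoya'
Target character: 'c'
Scan each position: s[2]='c'
Matches found at indices: 2
Total: 1


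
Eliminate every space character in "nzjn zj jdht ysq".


Input string: 'nzjn zj jdht ysq'
Operation: remove all spaces
Words: 'nzjn', 'zj', 'jdht', 'ysq'
Join without spaces: nzjnzjjdhtysq


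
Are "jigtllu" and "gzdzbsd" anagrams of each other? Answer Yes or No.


String 1: 'jigtllu' -> sorted: 'gijlltu'
String 2: 'gzdzbsd' -> sorted: 'bddgszz'
Compare sorted forms: 'gijlltu' != 'bddgszz'
Anagram: No


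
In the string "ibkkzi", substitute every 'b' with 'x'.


Input string: 'ibkkzi'
Operation: replace 'b' with 'x'
Positions of 'b': 1
After replacement: ixkkzi


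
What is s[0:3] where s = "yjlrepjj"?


Input string: 'yjlrepjj'
Operation: slice [0:3]
Extract characters: s[0]='y', s[1]='j', s[2]='l'
Result: yjl


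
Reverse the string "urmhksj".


Input string: 'urmhksj'
Operation: reverse character order
Original order: 'u' -> 'r' -> 'm' -> 'h' -> 'k' -> 's' -> 'j'
Reversed order: 'j' -> 's' -> 'k' -> 'h' -> 'm' -> 'r' -> 'u'
Result: jskhmru


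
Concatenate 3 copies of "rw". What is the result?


Input string: 'rw'
Operation: repeat 3 times
Concatenation: 'rw' + 'rw' + 'rw'
Result: rwrwrw


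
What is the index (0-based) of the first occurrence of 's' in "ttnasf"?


Input string: 'ttnasf'
Target: 's'
Scanning left to right: s[0]='t', s[1]='t', s[2]='n', s[3]='a', s[4]='s'
First match at index: 4


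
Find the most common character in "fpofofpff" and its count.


Input: 'fpofofpff'
Operation: tally each character
Counts: 'f':5, 'o':2, 'p':2
Maximum: 'f' appears 5 times


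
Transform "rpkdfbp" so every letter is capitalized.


Input string: 'rpkdfbp'
Operation: convert each letter to uppercase
Mapping: 'r'->'R', 'p'->'P', 'k'->'K', 'd'->'D', 'f'->'F', 'b'->'B', 'p'->'P'
Result: RPKDFBP


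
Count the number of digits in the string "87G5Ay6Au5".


Input string: '87G5Ay6Au5'
Operation: count digit characters (0-9)
Scan: '8'(digit), '7'(digit), 'G', '5'(digit), 'A', 'y', '6'(digit), 'A', 'u', '5'(digit)
Digits found: 5
Result: 5


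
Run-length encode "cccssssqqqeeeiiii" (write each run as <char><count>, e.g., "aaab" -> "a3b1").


Input: 'cccssssqqqeeeiiii'
Operation: identify consecutive runs
Runs: 'ccc' -> c3, 'ssss' -> s4, 'qqq' -> q3, 'eee' -> e3, 'iiii' -> i4
Encoded: c3s4q3e3i4


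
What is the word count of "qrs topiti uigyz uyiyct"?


Input string: 'qrs topiti uigyz uyiyct'
Operation: split by spaces
Words found: 'qrs', 'topiti', 'uigyz', 'uyiyct'
Word count: 4


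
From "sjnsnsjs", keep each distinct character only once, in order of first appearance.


Input: 'sjnsnsjs'
Operation: keep first occurrence of each character
Scan: s[0]='s' new -> keep; s[1]='j' new -> keep; s[2]='n' new -> keep; s[3]='s' seen -> skip; s[4]='n' seen -> skip; s[5]='s' seen -> skip; s[6]='j' seen -> skip; s[7]='s' seen -> skip
Result: sjn
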